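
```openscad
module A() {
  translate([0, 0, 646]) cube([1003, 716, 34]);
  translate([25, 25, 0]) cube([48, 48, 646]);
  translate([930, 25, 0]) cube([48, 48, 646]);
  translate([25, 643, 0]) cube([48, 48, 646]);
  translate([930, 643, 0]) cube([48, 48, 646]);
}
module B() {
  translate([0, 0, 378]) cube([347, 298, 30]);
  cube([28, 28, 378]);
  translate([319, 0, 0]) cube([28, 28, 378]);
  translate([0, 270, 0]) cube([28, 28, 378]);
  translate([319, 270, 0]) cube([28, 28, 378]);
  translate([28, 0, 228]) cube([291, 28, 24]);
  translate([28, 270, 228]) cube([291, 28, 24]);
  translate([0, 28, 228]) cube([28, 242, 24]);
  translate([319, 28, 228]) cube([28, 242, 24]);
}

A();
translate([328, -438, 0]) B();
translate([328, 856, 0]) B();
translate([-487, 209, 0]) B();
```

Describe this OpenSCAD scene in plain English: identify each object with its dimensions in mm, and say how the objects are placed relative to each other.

A is a table with a 1003×716 mm rectangular top, 34 mm thick, top surface at z = 680 mm, supported by four 48×48 mm square legs, each inset 25 mm from the nearest pair of top edges, running from the floor.

B is a four-legged stool. The seat is 347×298 mm, 30 mm thick, top at z = 408 mm. It stands on four square legs, each 28×28 mm in cross-section, from z = 0 to the seat underside, each flush with a corner of the seat. Four stretchers, 28 mm wide and 24 mm tall, connect adjacent legs with their undersides at z = 228 mm, each running between the inner faces of the legs it joins and aligned with the legs' outer faces on the other axis.

Three stools sit around the table at the −y, +y, −x sides.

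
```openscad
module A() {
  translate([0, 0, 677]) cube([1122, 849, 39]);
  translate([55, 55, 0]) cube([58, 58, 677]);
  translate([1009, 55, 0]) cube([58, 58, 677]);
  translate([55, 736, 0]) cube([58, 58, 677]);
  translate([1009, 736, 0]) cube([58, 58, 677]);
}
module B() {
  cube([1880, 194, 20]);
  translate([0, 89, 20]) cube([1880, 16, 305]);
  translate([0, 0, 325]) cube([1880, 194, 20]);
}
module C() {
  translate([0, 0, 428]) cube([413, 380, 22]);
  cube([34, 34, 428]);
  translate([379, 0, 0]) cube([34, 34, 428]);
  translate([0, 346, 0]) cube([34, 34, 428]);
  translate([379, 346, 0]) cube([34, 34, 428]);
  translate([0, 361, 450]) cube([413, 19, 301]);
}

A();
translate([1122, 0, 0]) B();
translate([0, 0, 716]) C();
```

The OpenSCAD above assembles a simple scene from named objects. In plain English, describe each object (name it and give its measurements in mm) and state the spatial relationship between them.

A is a table with a 1122×849 mm rectangular top, 39 mm thick, top surface at z = 716 mm, supported by four 58×58 mm square legs, each inset 55 mm from the nearest pair of top edges, running from the floor.

B is an I-beam lying along x, 1880 mm long. Overall section height 345 mm. Two flanges 194 mm wide (y) and 20 mm thick, one on the floor and one at the top; a web 16 mm thick runs between them, centred on the flange width.

C is a chair. The seat is a 413×380×22 mm slab with its top at z = 450 mm, on four 34×34 mm corner legs (flush with the seat edges, standing on z = 0). A flat backrest 19 mm thick, 301 mm tall, spans the full seat width and rises from the seat top along its +y edge, rear face flush with the rear of the seat.

The I-beam is against the table's +x side, with their −y faces flush. The chair is on top of the table.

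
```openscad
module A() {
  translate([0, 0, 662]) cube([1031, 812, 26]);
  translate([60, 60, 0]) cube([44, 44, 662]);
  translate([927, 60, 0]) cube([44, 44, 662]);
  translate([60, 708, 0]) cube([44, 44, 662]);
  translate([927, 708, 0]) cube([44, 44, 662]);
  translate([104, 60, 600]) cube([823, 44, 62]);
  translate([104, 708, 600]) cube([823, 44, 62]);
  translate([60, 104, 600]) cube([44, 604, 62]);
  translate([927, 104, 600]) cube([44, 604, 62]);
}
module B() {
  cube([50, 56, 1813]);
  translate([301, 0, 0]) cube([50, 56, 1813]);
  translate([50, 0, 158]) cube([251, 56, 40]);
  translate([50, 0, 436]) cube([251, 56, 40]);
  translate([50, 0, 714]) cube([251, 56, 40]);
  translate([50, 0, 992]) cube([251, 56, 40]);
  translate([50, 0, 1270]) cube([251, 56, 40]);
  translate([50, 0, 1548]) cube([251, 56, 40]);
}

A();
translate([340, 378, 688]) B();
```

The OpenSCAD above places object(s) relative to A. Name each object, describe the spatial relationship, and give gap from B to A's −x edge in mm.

The ladder's min-x is at 340; the table's min-x is 0; gap = 340 mm.

A is a table. B is a ladder. The ladder is on top of the table, centred. The gap from the ladder to the table's −x edge is 340 mm.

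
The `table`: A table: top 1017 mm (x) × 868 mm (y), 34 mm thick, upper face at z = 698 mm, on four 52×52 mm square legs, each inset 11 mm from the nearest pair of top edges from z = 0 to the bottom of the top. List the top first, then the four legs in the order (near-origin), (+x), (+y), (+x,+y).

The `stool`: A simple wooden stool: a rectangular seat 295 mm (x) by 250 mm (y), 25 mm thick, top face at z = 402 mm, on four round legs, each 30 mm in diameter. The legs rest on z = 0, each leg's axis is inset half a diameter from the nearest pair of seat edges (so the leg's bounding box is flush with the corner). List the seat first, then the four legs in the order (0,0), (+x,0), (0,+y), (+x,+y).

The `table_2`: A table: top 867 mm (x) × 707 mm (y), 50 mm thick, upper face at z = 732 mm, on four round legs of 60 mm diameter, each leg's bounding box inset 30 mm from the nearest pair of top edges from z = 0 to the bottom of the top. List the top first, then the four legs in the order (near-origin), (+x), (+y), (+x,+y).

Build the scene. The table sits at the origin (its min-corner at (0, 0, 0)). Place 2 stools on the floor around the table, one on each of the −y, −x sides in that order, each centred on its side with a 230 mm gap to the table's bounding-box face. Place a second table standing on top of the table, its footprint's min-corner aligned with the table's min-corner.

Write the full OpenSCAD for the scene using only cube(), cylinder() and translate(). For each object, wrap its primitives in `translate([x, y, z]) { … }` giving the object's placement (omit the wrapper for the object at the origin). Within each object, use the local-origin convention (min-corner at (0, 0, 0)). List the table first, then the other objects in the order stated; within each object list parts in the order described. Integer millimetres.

translate([0, 0, 664]) cube([1017, 868, 34]);
translate([11, 11, 0]) cube([52, 52, 664]);
translate([954, 11, 0]) cube([52, 52, 664]);
translate([11, 805, 0]) cube([52, 52, 664]);
translate([954, 805, 0]) cube([52, 52, 664]);
translate([361, -480, 0]) {
  translate([0, 0, 377]) cube([295, 250, 25]);
  translate([15, 15, 0]) cylinder(h = 377, r = 15);
  translate([280, 15, 0]) cylinder(h = 377, r = 15);
  translate([15, 235, 0]) cylinder(h = 377, r = 15);
  translate([280, 235, 0]) cylinder(h = 377, r = 15);
}
translate([-525, 309, 0]) {
  translate([0, 0, 377]) cube([295, 250, 25]);
  translate([15, 15, 0]) cylinder(h = 377, r = 15);
  translate([280, 15, 0]) cylinder(h = 377, r = 15);
  translate([15, 235, 0]) cylinder(h = 377, r = 15);
  translate([280, 235, 0]) cylinder(h = 377, r = 15);
}
translate([0, 0, 698]) {
  translate([0, 0, 682]) cube([867, 707, 50]);
  translate([60, 60, 0]) cylinder(h = 682, r = 30);
  translate([807, 60, 0]) cylinder(h = 682, r = 30);
  translate([60, 647, 0]) cylinder(h = 682, r = 30);
  translate([807, 647, 0]) cylinder(h = 682, r = 30);
}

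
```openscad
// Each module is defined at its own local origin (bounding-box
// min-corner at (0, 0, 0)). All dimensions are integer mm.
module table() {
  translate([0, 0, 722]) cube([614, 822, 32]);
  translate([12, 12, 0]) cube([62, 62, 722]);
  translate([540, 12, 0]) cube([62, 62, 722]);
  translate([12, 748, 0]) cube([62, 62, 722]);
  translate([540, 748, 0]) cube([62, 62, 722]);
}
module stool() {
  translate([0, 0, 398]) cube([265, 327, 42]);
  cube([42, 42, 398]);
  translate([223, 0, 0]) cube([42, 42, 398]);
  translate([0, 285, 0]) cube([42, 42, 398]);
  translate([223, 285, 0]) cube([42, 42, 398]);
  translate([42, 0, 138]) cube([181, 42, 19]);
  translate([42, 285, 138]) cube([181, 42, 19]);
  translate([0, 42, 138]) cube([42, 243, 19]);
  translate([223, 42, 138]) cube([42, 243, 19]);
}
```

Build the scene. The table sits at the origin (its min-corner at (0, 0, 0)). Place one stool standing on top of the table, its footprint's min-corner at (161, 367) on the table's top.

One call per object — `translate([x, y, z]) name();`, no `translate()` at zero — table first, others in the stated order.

table();
translate([161, 367, 754]) stool();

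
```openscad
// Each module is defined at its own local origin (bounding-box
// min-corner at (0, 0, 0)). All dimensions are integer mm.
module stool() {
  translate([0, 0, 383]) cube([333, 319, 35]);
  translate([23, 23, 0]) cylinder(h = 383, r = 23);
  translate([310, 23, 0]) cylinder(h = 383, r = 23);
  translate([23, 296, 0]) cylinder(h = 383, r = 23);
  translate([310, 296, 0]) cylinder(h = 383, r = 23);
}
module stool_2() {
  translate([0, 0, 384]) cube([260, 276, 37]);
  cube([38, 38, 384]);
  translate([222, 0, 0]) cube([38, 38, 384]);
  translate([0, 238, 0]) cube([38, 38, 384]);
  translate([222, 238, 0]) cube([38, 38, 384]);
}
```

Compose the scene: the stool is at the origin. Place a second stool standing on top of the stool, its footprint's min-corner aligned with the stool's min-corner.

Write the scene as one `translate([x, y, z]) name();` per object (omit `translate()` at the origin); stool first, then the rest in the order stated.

stool();
translate([0, 0, 418]) stool_2();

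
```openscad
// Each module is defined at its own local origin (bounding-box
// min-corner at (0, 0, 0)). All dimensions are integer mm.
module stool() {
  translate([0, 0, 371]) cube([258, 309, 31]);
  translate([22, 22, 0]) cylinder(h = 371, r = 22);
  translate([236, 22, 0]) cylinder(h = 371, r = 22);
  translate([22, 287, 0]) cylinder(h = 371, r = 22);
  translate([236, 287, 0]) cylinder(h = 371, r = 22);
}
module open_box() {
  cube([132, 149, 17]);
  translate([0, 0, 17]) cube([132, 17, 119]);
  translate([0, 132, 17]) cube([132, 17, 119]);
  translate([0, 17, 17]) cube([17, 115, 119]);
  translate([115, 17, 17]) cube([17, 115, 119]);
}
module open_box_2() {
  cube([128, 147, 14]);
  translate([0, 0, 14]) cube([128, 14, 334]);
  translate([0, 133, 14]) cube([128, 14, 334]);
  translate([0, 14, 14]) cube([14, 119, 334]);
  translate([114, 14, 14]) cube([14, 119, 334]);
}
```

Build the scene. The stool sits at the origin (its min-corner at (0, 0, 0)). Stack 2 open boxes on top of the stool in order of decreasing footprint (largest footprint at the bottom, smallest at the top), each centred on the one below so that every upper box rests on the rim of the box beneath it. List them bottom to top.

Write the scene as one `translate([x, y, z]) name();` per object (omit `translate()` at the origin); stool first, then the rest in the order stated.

stool();
translate([63, 80, 402]) open_box();
translate([65, 81, 538]) open_box_2();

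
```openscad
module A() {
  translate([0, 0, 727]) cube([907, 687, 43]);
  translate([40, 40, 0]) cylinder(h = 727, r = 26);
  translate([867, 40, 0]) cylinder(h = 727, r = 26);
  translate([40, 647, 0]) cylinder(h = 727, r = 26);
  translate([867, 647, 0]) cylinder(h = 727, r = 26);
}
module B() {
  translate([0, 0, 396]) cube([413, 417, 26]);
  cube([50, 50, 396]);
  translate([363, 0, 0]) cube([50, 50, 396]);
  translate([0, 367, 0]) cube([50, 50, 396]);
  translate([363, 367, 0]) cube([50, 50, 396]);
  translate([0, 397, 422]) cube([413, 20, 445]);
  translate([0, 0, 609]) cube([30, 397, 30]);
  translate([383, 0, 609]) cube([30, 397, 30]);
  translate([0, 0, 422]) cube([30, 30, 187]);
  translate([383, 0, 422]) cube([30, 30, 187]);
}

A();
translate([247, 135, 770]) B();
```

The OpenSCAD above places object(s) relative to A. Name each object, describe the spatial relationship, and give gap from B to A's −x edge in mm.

A is a table. B is a chair. The chair is on top of the table, centred. The gap from the chair to the table's −x edge is 247 mm.

The chair's min-x is at 247; the table's min-x is 0; gap = 247 mm.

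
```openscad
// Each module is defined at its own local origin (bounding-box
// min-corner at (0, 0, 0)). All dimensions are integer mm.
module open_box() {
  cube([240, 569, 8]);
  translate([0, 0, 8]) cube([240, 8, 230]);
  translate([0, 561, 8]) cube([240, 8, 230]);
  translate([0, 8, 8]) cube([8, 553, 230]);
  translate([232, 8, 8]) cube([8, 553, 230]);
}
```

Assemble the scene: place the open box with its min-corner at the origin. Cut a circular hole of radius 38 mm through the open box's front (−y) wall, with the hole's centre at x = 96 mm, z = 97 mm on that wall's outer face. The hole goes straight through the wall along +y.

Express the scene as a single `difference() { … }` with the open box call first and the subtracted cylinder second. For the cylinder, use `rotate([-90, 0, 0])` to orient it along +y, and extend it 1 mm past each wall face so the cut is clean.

difference() {
  open_box();
  translate([96, -1, 97]) rotate([-90, 0, 0]) cylinder(h = 10, r = 38);
}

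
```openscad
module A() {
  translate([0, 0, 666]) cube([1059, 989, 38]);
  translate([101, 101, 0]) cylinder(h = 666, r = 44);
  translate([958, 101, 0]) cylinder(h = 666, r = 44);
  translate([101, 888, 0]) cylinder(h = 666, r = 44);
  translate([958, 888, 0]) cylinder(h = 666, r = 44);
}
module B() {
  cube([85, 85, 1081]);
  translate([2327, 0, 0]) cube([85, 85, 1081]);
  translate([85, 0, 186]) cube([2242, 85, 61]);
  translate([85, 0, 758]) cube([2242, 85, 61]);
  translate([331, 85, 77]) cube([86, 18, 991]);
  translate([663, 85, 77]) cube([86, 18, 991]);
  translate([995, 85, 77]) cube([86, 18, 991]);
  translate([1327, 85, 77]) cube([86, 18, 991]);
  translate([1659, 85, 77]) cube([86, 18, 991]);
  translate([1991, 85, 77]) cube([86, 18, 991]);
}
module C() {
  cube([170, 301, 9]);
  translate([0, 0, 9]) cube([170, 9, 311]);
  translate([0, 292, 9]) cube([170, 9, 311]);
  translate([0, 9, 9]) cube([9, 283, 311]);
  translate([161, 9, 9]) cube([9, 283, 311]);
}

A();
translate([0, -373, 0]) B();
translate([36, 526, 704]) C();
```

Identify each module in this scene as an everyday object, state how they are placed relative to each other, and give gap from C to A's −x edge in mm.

A is a table. B is a fence section. C is an open box. The fence section is on the floor beside the table on its −y side. The open box is on top of the table. The gap from the open box to the table's −x edge is 36 mm.

The open box's min-x is at 36; the table's min-x is 0; gap = 36 mm.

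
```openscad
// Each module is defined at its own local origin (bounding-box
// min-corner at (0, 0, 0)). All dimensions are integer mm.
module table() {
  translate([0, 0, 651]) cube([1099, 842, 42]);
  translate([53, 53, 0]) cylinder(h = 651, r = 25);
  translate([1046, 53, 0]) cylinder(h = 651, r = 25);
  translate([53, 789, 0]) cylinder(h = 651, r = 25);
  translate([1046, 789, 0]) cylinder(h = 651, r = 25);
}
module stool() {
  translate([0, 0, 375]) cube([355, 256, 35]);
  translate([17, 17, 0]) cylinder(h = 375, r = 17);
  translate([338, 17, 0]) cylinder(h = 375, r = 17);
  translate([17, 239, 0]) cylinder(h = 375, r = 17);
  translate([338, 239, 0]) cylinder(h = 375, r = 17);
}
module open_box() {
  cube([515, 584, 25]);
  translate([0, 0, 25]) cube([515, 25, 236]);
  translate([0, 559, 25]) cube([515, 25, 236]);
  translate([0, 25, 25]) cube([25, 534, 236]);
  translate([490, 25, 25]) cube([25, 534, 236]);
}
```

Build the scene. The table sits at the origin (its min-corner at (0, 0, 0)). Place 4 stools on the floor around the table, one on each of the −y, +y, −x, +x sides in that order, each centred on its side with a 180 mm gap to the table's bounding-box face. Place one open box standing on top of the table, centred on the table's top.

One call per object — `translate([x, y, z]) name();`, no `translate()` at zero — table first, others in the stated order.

table();
translate([372, -436, 0]) stool();
translate([372, 1022, 0]) stool();
translate([-535, 293, 0]) stool();
translate([1279, 293, 0]) stool();
translate([292, 129, 693]) open_box();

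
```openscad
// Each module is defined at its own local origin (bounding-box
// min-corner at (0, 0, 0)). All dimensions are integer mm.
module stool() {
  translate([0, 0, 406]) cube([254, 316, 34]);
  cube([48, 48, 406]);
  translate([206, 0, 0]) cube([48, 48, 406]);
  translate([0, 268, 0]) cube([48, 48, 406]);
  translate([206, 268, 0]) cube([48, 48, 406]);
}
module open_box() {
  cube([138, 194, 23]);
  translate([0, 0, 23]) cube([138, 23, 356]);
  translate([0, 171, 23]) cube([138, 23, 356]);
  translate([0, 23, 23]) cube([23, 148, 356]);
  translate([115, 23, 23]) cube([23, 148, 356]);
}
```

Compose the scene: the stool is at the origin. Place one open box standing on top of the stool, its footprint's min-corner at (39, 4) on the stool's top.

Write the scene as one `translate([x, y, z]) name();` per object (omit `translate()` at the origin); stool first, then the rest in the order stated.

stool();
translate([39, 4, 440]) open_box();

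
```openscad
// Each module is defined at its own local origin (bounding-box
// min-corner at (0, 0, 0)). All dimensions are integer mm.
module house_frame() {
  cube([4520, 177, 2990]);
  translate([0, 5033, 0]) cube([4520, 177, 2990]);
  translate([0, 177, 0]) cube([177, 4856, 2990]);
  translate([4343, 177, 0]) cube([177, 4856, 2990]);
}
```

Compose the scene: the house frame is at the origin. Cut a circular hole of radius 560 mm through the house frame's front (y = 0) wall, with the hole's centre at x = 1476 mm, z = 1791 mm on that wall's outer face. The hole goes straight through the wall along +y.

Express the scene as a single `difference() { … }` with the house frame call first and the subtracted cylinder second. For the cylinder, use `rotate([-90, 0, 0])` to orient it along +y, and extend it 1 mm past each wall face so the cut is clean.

difference() {
  house_frame();
  translate([1476, -1, 1791]) rotate([-90, 0, 0]) cylinder(h = 179, r = 560);
}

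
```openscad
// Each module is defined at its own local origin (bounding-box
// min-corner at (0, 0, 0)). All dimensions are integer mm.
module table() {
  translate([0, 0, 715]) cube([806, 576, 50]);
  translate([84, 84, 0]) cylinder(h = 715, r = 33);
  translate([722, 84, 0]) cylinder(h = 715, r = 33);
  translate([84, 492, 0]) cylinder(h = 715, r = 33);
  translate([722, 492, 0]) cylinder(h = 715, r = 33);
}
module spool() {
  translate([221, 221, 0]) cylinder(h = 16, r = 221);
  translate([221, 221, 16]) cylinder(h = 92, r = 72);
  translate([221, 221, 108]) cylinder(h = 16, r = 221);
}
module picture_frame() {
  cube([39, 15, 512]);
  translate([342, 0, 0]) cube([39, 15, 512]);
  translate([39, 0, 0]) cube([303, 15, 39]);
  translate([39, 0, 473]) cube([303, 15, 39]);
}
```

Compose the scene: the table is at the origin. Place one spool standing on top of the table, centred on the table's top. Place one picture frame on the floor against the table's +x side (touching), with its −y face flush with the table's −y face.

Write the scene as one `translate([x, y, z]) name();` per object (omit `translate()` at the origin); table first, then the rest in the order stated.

table();
translate([182, 67, 765]) spool();
translate([806, 0, 0]) picture_frame();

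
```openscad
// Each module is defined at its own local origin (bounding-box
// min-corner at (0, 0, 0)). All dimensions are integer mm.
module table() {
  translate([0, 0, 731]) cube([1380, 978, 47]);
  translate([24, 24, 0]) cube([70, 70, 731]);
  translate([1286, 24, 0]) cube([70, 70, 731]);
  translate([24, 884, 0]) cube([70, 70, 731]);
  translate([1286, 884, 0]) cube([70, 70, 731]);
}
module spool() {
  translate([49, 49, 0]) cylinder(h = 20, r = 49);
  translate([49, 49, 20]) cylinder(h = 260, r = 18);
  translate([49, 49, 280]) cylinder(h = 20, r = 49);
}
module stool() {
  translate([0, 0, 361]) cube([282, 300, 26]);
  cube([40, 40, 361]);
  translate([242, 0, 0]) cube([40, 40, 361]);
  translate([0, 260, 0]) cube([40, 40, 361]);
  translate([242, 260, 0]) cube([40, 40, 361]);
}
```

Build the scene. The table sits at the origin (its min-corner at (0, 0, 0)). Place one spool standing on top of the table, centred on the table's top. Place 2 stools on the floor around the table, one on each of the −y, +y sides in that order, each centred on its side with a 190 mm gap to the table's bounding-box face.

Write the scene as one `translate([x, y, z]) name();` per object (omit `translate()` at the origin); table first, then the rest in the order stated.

table();
translate([641, 440, 778]) spool();
translate([549, -490, 0]) stool();
translate([549, 1168, 0]) stool();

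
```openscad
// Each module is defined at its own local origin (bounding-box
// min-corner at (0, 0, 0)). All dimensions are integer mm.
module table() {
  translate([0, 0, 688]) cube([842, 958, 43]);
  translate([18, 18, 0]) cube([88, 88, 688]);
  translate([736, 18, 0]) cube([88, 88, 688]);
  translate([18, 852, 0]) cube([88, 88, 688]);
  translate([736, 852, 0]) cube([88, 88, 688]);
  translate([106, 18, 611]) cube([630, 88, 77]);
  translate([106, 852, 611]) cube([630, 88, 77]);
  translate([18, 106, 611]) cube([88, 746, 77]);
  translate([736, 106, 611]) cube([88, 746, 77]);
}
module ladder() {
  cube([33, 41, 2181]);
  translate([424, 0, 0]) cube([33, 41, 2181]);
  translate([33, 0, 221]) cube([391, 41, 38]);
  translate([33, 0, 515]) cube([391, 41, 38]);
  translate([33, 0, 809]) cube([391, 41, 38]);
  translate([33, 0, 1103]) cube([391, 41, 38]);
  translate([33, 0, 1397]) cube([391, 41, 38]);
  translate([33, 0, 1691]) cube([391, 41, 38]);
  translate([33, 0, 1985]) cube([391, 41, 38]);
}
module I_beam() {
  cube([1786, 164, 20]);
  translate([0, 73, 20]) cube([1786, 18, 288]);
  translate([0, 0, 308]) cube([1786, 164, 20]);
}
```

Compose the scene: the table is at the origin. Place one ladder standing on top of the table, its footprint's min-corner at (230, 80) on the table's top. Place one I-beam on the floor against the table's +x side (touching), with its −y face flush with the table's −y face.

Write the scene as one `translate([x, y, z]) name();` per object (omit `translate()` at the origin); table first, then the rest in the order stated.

table();
translate([230, 80, 731]) ladder();
translate([842, 0, 0]) I_beam();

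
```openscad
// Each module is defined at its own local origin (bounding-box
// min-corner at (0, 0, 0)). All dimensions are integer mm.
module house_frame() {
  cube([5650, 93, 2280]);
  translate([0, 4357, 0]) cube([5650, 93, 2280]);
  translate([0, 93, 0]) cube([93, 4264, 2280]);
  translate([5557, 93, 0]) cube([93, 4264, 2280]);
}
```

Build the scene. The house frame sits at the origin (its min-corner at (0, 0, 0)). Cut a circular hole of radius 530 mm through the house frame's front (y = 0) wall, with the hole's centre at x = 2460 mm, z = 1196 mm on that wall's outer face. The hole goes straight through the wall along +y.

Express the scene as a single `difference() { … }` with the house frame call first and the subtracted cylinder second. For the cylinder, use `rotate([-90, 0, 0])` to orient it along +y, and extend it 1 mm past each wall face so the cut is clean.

difference() {
  house_frame();
  translate([2460, -1, 1196]) rotate([-90, 0, 0]) cylinder(h = 95, r = 530);
}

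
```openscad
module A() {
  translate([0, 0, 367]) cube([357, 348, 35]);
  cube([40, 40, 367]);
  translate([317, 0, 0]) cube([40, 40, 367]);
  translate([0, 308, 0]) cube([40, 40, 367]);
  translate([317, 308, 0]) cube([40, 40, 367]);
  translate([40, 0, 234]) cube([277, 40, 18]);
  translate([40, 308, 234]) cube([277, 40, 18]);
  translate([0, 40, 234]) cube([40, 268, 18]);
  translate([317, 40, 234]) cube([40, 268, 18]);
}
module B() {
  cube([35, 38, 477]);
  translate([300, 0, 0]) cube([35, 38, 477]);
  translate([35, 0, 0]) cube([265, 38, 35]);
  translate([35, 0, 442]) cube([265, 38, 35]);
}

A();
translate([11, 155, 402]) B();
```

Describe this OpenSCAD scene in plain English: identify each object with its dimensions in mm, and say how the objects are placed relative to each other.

A is a simple wooden stool: a rectangular seat 357 mm (x) by 348 mm (y), 35 mm thick, top face at z = 402 mm, on four square legs, each 40×40 mm in cross-section. The legs rest on z = 0, each flush with a corner of the seat. Four stretchers, 40 mm wide and 18 mm tall, connect adjacent legs with their undersides at z = 234 mm, each running between the inner faces of the legs it joins and aligned with the legs' outer faces on the other axis.

B is a picture frame with a 265×407 mm rectangular opening (x by z) and a uniform 35 mm border on every side. Frame depth is 38 mm along y. It is built from two vertical stiles running the full outside height and two horizontal rails spanning the gap between the stiles.

The picture frame is on top of the stool, centred.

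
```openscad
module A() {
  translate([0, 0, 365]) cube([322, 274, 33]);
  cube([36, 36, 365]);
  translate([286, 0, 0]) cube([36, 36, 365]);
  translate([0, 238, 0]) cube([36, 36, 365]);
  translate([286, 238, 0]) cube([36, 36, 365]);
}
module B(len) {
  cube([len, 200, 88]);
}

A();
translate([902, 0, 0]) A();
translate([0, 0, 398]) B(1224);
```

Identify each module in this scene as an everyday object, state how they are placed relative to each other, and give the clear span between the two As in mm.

Second stool starts at x = 902; first ends at x = 322; clear span = 902 − 322 = 580 mm.

A is a stool. B is a beam. A beam spans the tops of two stools. The clear span between the two stools is 580 mm.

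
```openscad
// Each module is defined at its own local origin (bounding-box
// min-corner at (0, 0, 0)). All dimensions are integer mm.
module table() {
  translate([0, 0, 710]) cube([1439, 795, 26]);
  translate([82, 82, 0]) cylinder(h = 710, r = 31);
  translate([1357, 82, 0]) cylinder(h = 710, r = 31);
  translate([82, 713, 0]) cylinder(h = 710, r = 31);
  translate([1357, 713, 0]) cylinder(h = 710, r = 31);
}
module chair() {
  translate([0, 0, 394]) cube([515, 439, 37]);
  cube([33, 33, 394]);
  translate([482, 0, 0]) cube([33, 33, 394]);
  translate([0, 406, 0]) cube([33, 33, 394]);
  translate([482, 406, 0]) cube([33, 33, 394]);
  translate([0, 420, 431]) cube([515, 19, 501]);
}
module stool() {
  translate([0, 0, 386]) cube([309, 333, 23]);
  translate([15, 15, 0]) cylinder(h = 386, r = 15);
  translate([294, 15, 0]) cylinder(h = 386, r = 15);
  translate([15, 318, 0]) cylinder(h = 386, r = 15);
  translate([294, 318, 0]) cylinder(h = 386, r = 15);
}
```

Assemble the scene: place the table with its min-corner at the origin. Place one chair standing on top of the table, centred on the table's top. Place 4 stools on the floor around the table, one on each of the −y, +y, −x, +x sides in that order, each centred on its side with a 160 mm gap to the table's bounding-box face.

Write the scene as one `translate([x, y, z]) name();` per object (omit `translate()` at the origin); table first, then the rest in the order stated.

table();
translate([462, 178, 736]) chair();
translate([565, -493, 0]) stool();
translate([565, 955, 0]) stool();
translate([-469, 231, 0]) stool();
translate([1599, 231, 0]) stool();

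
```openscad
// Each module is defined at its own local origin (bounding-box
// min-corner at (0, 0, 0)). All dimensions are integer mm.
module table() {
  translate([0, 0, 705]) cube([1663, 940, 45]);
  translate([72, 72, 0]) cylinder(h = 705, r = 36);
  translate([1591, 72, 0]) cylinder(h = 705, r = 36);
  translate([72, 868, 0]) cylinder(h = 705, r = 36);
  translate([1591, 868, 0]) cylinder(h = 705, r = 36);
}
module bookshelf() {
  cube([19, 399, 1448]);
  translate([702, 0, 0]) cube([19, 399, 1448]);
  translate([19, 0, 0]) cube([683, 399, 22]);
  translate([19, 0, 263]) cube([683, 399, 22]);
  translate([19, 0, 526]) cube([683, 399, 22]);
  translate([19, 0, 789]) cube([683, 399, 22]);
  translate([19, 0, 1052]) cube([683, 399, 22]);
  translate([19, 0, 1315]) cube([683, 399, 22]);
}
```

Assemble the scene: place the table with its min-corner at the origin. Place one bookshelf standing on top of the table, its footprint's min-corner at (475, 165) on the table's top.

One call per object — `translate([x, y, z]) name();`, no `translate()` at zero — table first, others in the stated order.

table();
translate([475, 165, 750]) bookshelf();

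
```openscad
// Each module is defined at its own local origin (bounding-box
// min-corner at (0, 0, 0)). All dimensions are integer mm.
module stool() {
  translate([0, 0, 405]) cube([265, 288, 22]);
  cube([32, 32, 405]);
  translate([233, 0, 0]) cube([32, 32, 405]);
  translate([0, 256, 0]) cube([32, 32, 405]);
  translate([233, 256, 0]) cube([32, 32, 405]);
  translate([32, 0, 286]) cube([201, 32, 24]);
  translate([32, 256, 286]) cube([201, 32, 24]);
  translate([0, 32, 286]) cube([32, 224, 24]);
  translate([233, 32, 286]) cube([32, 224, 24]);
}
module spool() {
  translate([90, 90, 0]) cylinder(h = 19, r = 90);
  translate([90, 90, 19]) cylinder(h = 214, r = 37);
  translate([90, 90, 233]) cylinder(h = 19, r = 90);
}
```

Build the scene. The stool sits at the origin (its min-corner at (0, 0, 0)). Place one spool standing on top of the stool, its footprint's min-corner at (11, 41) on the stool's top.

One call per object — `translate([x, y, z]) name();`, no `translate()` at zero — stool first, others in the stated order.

stool();
translate([11, 41, 427]) spool();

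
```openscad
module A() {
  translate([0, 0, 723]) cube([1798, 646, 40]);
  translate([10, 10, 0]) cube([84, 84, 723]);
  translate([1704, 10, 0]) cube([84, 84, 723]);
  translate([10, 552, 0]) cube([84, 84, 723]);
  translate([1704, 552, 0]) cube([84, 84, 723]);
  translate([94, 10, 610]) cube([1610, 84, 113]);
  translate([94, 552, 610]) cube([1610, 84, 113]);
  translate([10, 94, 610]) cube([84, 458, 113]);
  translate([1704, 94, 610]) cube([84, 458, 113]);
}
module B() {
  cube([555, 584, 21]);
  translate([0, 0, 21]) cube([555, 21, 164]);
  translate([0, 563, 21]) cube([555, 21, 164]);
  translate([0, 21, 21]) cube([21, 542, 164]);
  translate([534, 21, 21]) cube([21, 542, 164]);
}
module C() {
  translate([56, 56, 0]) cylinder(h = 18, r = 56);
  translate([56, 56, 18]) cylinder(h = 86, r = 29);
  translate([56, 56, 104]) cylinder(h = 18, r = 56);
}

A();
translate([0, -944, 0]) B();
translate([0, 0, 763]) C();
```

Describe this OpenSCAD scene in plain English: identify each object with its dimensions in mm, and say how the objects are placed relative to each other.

A is a table: top 1798 mm (x) × 646 mm (y), 40 mm thick, upper face at z = 763 mm, on four 84×84 mm square legs, each inset 10 mm from the nearest pair of top edges, running from z = 0 to the bottom of the top. Four apron rails, 84 mm thick and 113 mm tall, run between adjacent legs with their top edges flush with the underside of the top and their outer faces flush with the legs' outer faces.

B is an open-topped rectangular box: outside dimensions 555×584×185 mm, with a uniform wall and base thickness of 21 mm. The base is a full 555×584 slab on the floor; four walls sit on top of the base. The front and back walls (the −y and +y sides) span the full width; the two side walls fit between them.

C is a spool: two coaxial disc flanges of radius 56 mm and thickness 18 mm, joined by a core cylinder of radius 29 mm and height 86 mm. The lower flange rests on z = 0 and the three cylinders share a vertical axis.

The open box is on the floor beside the table on its −y side. The spool is on top of the table.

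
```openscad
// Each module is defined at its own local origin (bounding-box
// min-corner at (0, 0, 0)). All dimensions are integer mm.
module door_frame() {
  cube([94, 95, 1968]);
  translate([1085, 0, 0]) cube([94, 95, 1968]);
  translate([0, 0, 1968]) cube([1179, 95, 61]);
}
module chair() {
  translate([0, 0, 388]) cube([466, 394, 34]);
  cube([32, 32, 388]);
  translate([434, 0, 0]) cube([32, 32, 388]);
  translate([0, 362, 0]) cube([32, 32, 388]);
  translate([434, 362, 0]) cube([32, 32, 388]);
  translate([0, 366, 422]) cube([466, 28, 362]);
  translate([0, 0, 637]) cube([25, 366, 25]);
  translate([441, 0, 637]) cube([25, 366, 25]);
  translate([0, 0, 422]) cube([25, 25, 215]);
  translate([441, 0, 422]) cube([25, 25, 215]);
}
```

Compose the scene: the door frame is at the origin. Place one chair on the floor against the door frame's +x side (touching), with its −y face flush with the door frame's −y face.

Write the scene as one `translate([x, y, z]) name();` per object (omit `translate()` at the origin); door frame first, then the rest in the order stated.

door_frame();
translate([1179, 0, 0]) chair();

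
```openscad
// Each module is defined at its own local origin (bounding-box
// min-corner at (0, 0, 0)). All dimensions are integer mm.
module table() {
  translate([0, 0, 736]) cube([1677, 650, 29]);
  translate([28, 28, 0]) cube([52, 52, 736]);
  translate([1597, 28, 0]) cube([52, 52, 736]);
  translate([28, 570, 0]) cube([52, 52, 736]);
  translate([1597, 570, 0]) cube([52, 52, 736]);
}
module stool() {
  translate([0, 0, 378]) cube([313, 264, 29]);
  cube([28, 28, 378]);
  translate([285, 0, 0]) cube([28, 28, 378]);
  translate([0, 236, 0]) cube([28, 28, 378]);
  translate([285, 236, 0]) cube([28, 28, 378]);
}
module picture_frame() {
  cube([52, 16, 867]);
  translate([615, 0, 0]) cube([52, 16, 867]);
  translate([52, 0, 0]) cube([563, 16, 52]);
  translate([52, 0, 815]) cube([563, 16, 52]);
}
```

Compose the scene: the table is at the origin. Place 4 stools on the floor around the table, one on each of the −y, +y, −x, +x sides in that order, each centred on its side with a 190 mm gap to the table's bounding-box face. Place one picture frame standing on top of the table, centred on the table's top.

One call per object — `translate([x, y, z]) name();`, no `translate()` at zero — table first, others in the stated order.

table();
translate([682, -454, 0]) stool();
translate([682, 840, 0]) stool();
translate([-503, 193, 0]) stool();
translate([1867, 193, 0]) stool();
translate([505, 317, 765]) picture_frame();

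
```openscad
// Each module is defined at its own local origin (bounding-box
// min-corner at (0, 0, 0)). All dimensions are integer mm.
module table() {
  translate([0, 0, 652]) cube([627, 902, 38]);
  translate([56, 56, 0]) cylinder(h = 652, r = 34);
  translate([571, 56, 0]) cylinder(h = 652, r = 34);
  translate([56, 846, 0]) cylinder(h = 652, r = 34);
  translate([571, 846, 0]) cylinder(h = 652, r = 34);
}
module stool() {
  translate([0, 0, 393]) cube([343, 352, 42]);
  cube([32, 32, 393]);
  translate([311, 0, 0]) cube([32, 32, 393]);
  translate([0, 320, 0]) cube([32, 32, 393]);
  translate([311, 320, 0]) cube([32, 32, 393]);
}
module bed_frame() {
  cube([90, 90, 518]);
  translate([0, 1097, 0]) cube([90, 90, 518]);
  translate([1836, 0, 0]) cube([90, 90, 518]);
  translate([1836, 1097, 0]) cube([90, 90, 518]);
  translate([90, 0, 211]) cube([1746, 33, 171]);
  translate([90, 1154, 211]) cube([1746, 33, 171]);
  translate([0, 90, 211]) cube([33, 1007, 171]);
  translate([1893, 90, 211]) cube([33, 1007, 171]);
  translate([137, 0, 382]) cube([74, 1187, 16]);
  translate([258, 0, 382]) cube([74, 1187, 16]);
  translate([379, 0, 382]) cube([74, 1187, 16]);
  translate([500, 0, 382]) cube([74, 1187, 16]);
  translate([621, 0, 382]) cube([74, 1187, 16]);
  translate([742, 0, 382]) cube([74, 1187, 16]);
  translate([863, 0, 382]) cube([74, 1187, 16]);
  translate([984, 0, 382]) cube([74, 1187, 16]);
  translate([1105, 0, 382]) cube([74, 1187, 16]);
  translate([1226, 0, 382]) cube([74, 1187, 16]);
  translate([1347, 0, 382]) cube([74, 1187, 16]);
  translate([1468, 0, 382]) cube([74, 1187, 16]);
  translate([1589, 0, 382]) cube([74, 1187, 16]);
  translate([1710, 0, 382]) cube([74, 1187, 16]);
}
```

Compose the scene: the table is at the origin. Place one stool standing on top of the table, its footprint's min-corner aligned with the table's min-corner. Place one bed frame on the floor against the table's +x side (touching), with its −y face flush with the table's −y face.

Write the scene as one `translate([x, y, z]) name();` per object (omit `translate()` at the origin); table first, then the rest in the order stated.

table();
translate([0, 0, 690]) stool();
translate([627, 0, 0]) bed_frame();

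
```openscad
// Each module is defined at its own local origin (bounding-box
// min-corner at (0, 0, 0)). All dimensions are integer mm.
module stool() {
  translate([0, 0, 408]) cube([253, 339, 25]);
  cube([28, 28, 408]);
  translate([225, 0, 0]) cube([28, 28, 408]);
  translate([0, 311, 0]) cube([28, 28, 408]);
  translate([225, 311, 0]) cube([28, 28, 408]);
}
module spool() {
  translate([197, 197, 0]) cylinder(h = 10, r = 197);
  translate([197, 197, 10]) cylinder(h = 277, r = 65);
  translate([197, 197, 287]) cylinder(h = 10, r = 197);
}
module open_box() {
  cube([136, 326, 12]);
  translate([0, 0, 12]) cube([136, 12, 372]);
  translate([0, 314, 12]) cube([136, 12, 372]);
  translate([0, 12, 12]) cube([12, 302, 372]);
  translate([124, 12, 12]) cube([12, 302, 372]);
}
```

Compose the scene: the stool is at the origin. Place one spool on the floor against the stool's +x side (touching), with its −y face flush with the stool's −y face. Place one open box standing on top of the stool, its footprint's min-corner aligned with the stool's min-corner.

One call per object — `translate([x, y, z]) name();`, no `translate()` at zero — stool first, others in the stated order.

stool();
translate([253, 0, 0]) spool();
translate([0, 0, 433]) open_box();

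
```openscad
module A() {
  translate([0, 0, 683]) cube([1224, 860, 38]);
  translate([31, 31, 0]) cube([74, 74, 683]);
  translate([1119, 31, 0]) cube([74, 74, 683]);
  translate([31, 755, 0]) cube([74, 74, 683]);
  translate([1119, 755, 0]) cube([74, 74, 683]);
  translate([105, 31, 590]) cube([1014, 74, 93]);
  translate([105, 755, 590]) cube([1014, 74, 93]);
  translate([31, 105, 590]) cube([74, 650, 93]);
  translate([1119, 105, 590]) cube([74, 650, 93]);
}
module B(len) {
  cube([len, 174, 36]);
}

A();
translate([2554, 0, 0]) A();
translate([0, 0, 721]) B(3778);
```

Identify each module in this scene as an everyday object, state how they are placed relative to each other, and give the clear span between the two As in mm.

A is a table. B is a beam. A beam spans the tops of two tables. The clear span between the two tables is 1330 mm.

Second table starts at x = 2554; first ends at x = 1224; clear span = 2554 − 1224 = 1330 mm.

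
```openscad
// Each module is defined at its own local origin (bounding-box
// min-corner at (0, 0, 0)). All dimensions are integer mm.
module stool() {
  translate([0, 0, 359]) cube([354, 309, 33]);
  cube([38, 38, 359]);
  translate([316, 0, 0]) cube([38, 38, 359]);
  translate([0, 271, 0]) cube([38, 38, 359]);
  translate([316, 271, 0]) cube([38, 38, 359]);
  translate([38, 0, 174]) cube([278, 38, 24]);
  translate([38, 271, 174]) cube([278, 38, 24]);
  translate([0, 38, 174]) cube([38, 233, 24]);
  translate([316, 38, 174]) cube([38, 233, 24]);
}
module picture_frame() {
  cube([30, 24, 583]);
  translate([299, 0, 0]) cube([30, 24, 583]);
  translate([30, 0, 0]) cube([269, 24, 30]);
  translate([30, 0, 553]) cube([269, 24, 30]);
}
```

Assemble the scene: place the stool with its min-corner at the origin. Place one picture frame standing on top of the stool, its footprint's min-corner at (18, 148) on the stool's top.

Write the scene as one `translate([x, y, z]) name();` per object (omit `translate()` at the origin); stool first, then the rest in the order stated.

stool();
translate([18, 148, 392]) picture_frame();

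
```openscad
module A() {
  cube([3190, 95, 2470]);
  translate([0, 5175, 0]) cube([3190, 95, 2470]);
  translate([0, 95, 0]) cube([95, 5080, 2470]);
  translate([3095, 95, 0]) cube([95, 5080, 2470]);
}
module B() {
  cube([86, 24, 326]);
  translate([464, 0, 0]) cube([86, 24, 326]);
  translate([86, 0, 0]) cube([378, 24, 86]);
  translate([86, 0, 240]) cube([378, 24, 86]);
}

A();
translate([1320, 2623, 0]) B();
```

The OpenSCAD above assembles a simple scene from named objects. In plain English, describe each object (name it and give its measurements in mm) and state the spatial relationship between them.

A is the wall frame of a small rectangular building: four walls, each 2470 mm tall and 95 mm thick, enclosing a footprint 3190 mm (x) by 5270 mm (y) outside-to-outside, with no floor or roof. The front and back walls (the −y and +y sides) span the full width; the two side walls fit between them.

B is a picture frame with a 378×154 mm rectangular opening (x by z) and a uniform 86 mm border on every side. Frame depth is 24 mm along y. It is built from two vertical stiles running the full outside height and two horizontal rails spanning the gap between the stiles.

The picture frame sits inside the house frame, centred.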